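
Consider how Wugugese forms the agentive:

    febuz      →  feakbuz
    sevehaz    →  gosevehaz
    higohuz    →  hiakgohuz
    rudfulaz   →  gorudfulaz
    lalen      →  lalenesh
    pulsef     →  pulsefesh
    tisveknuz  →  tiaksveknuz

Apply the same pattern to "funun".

fuaknun

febuz and sevehaz both end in -z yet inflect differently (feakbuz, gosevehaz), so the final letter is not what conditions the rule; the last vowel is.
"funun" has last vowel 'u'. The stems whose last vowel is 'u' (febuz → feakbuz, tisveknuz → tiaksveknuz, higohuz → hiakgohuz) insert -ak- after the first vowel.
So funun → fuaknun.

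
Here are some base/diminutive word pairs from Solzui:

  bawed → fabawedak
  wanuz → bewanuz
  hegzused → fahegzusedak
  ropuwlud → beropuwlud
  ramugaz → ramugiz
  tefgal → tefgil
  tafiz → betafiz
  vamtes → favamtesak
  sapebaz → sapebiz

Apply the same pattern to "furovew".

fafurovewak

"furovew" has last vowel 'e'. The stems whose last vowel is 'e' (vamtes → favamtesak, bawed → fabawedak, hegzused → fahegzusedak) add fa- … -ak around the stem.
The other patterns: stems whose last vowel is 'i' or 'u' add the prefix be-; stems whose last vowel is 'a' change the last vowel to 'i'.
So furovew → fafurovewak.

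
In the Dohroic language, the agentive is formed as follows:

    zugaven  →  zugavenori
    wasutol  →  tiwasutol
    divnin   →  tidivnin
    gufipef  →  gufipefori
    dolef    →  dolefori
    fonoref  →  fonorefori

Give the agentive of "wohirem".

"wohirem" has last vowel 'e'. The stems whose last vowel is 'e' (fonoref → fonorefori, zugaven → zugavenori, dolef → dolefori) add -ori.
So wohirem → wohiremori.

wohiremori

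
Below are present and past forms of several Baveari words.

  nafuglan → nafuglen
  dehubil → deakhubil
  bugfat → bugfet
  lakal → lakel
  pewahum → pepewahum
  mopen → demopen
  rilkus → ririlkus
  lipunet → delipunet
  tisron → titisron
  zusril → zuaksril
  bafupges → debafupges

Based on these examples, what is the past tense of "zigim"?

zusril and lakal both end in -l yet inflect differently (zuaksril, lakel), so the final letter is not what conditions the rule; the last vowel is.
"zigim" has last vowel 'i'. The stems whose last vowel is 'i' (zusril → zuaksril, dehubil → deakhubil) insert -ak- after the first vowel.
The other patterns: stems whose last vowel is 'a' change the last vowel to 'e'; stems whose last vowel is 'e' add the prefix de-; stems whose last vowel is 'o' or 'u' repeat the first consonant+vowel as a prefix.
So zigim → ziakgim.

ziakgim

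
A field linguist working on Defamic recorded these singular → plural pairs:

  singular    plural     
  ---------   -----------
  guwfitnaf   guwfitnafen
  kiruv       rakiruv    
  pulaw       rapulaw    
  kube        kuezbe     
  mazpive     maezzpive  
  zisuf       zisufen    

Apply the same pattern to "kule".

guwfitnaf and pulaw both have last vowel 'a' yet inflect differently (guwfitnafen, rapulaw), so the last vowel is not what conditions the rule; the final letter is.
"kule" ends in -e. The stems ending in -e (mazpive → maezzpive, kube → kuezbe) insert -ez- after the first vowel.
The other patterns: stems ending in -f add -en; stems ending in -v or -w add the prefix ra-.
So kule → kuezle.

kuezle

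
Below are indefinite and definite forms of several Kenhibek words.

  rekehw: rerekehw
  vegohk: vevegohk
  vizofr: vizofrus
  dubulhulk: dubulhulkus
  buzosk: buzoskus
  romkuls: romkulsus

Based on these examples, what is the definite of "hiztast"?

vegohk and dubulhulk both end in -k yet inflect differently (vevegohk, dubulhulkus), so the final letter is not what conditions the rule; the second-to-last letter is.
"hiztast" has second-to-last letter 's'. The one such stem in the data (buzosk → buzoskus) adds -us, so the same rule applies.
So hiztast → hiztastus.

hiztastus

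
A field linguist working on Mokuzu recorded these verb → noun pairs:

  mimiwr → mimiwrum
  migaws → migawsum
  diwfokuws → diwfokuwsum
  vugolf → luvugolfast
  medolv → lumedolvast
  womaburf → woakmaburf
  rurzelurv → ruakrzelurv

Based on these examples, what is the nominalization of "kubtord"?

kuakbtord

vugolf and womaburf both end in -f yet inflect differently (luvugolfast, woakmaburf), so the final letter is not what conditions the rule; the second-to-last letter is.
"kubtord" has second-to-last letter 'r'. The stems whose second-to-last letter is 'r' (womaburf → woakmaburf, rurzelurv → ruakrzelurv) insert -ak- after the first vowel.
The other patterns: stems whose second-to-last letter is 'w' add -um; stems whose second-to-last letter is 'l' add lu- … -ast around the stem.
So kubtord → kuakbtord.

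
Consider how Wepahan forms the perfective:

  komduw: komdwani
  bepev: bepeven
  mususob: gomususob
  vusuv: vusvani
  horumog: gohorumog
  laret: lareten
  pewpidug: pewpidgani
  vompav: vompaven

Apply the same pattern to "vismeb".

horumog and pewpidug both end in -g yet inflect differently (gohorumog, pewpidgani), so the final letter is not what conditions the rule; the last vowel is.
"vismeb" has last vowel 'e'. The stems whose last vowel is 'e' (laret → lareten, bepev → bepeven) add -en.
So vismeb → vismeben.

vismeben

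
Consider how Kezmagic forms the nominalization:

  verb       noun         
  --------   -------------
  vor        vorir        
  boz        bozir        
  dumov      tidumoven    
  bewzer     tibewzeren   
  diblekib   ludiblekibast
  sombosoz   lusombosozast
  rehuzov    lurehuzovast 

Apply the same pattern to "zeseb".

tizeseben

vor and bewzer both end in -r yet inflect differently (vorir, tibewzeren), so the final letter is not what conditions the rule; the number of vowels is.
"zeseb" has 2 vowels. The stems with 2 vowels (dumov → tidumoven, bewzer → tibewzeren) add ti- … -en around the stem.
The other patterns: stems with 1 vowel add -ir; stems with 3 vowels add lu- … -ast around the stem.
So zeseb → tizeseben.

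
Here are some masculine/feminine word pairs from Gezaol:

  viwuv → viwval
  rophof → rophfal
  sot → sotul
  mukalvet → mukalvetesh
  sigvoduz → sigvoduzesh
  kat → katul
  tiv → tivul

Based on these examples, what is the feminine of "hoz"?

tiv and viwuv both end in -v yet inflect differently (tivul, viwval), so the final letter is not what conditions the rule; the number of vowels is.
"hoz" has 1 vowel. The stems with 1 vowel (tiv → tivul, kat → katul, sot → sotul) add -ul.
So hoz → hozul.

hozul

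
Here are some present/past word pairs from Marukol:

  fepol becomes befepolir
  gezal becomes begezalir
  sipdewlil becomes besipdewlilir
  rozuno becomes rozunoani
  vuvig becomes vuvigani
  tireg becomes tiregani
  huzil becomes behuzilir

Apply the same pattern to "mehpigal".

bemehpigalir

sipdewlil and vuvig both have last vowel 'i' yet inflect differently (besipdewlilir, vuvigani), so the last vowel is not what conditions the rule; the final letter is.
"mehpigal" ends in -l. The stems ending in -l (sipdewlil → besipdewlilir, gezal → begezalir, fepol → befepolir) add be- … -ir around the stem.
The other pattern: stems ending in -g or -o add -ani.
So mehpigal → bemehpigalir.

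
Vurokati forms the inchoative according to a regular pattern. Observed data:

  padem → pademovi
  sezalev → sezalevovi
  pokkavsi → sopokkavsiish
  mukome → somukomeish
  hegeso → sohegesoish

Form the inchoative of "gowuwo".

padem and mukome both have last vowel 'e' yet inflect differently (pademovi, somukomeish), so the last vowel is not what conditions the rule; whether the stem ends in a vowel or a consonant is.
"gowuwo" ends in a vowel. The stems ending in a vowel (pokkavsi → sopokkavsiish, mukome → somukomeish, hegeso → sohegesoish) add so- … -ish around the stem.
The other pattern: stems ending in a consonant add -ovi.
So gowuwo → sogowuwoish.

sogowuwoish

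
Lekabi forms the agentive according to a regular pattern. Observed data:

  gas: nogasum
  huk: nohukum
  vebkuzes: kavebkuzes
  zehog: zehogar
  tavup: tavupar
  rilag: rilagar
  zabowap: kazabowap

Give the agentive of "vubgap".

vubgapar

tavup and zabowap both end in -p yet inflect differently (tavupar, kazabowap), so the final letter is not what conditions the rule; the number of vowels is.
"vubgap" has 2 vowels. The stems with 2 vowels (tavup → tavupar, zehog → zehogar, rilag → rilagar) add -ar.
The other patterns: stems with 1 vowel add no- … -um around the stem; stems with 3 vowels add the prefix ka-.
So vubgap → vubgapar.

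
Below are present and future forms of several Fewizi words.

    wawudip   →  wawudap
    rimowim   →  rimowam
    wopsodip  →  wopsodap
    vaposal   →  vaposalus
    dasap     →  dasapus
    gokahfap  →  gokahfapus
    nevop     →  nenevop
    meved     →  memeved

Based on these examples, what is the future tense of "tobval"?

wawudip and dasap both end in -p yet inflect differently (wawudap, dasapus), so the final letter is not what conditions the rule; the last vowel is.
"tobval" has last vowel 'a'. The stems whose last vowel is 'a' (vaposal → vaposalus, dasap → dasapus, gokahfap → gokahfapus) add -us.
So tobval → tobvalus.

tobvalus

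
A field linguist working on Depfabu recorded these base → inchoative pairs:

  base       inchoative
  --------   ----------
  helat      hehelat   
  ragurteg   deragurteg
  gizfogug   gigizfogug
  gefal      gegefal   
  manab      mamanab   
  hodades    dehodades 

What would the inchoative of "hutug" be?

huhutug

ragurteg and gizfogug both end in -g yet inflect differently (deragurteg, gigizfogug), so the final letter is not what conditions the rule; the last vowel is.
"hutug" has last vowel 'u'. The one such stem in the data (gizfogug → gigizfogug) repeats the first consonant+vowel as a prefix (as do gefal, helat), so the same rule applies.
The other pattern: stems whose last vowel is 'e' add the prefix de-.
So hutug → huhutug.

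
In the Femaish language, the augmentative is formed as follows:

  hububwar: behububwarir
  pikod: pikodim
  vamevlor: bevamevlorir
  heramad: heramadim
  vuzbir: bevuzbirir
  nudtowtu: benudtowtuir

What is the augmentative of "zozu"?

pikod and vamevlor both have last vowel 'o' yet inflect differently (pikodim, bevamevlorir), so the last vowel is not what conditions the rule; the final letter is.
"zozu" ends in -u. The one such stem in the data (nudtowtu → benudtowtuir) adds be- … -ir around the stem, so the same rule applies.
The other pattern: stems ending in -d add -im.
So zozu → bezozuir.

bezozuir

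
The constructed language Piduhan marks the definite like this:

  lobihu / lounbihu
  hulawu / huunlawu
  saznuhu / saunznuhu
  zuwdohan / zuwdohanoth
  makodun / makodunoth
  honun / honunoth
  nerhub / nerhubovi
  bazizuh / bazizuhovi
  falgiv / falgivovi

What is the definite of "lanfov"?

lanfovovi

lobihu and makodun both have last vowel 'u' yet inflect differently (lounbihu, makodunoth), so the last vowel is not what conditions the rule; the final letter is.
"lanfov" ends in -v. The one such stem in the data (falgiv → falgivovi) adds -ovi, so the same rule applies.
So lanfov → lanfovovi.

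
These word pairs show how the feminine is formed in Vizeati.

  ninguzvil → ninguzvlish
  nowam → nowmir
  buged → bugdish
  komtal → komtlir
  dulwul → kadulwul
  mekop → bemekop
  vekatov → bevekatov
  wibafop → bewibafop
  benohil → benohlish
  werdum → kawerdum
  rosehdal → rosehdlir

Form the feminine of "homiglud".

"homiglud" has last vowel 'u'. The stems whose last vowel is 'u' (dulwul → kadulwul, werdum → kawerdum) add the prefix ka-.
The other patterns: stems whose last vowel is 'a' delete the last vowel and add -ir; stems whose last vowel is 'o' add the prefix be-; stems whose last vowel is 'e' or 'i' delete the last vowel and add -ish.
So homiglud → kahomiglud.

kahomiglud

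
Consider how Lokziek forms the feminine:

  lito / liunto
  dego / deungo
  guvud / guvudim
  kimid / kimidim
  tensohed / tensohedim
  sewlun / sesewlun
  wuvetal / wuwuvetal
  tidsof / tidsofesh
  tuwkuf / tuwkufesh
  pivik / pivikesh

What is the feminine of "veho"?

guvud and sewlun both have last vowel 'u' yet inflect differently (guvudim, sesewlun), so the last vowel is not what conditions the rule; the final letter is.
"veho" ends in -o. The stems ending in -o (lito → liunto, dego → deungo) insert -un- after the first vowel.
So veho → veunho.

veunho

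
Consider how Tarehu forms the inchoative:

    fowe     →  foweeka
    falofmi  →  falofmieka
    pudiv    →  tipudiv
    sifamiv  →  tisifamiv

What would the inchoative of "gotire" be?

pudiv and falofmi both have last vowel 'i' yet inflect differently (tipudiv, falofmieka), so the last vowel is not what conditions the rule; whether the stem ends in a vowel or a consonant is.
"gotire" ends in a vowel. The stems ending in a vowel (falofmi → falofmieka, fowe → foweeka) add -eka.
The other pattern: stems ending in a consonant add the prefix ti-.
So gotire → gotireeka.

gotireeka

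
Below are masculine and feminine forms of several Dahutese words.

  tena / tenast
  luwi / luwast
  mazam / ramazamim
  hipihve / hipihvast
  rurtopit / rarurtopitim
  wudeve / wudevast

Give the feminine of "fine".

finast

mazam and tena both have last vowel 'a' yet inflect differently (ramazamim, tenast), so the last vowel is not what conditions the rule; whether the stem ends in a vowel or a consonant is.
"fine" ends in a vowel. The stems ending in a vowel (tena → tenast, hipihve → hipihvast, wudeve → wudevast) drop the final letter and add -ast.
So fine → finast.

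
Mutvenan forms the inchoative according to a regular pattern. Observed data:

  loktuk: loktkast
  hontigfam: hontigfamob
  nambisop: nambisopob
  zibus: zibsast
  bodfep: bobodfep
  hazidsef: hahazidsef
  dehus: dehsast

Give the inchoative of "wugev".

"wugev" has last vowel 'e'. The stems whose last vowel is 'e' (hazidsef → hahazidsef, bodfep → bobodfep) repeat the first consonant+vowel as a prefix.
The other patterns: stems whose last vowel is 'u' delete the last vowel and add -ast; stems whose last vowel is 'a' or 'o' add -ob.
So wugev → wuwugev.

wuwugev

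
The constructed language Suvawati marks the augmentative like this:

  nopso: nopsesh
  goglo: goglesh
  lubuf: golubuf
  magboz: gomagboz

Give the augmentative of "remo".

goglo and magboz both have last vowel 'o' yet inflect differently (goglesh, gomagboz), so the last vowel is not what conditions the rule; the final letter is.
"remo" ends in -o. The stems ending in -o (goglo → goglesh, nopso → nopsesh) drop the final letter and add -esh.
So remo → remesh.

remesh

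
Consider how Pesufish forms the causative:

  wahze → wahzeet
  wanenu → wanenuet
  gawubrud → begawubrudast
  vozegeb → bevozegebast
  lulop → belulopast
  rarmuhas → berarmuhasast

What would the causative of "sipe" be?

sipeet

wanenu and gawubrud both have last vowel 'u' yet inflect differently (wanenuet, begawubrudast), so the last vowel is not what conditions the rule; whether the stem ends in a vowel or a consonant is.
"sipe" ends in a vowel. The stems ending in a vowel (wahze → wahzeet, wanenu → wanenuet) add -et.
So sipe → sipeet.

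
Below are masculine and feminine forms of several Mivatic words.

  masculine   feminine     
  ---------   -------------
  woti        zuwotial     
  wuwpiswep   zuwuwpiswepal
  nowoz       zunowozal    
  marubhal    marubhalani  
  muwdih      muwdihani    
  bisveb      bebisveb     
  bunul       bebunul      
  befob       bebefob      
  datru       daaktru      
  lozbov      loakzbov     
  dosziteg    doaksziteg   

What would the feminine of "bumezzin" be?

bebumezzin

marubhal and bunul both end in -l yet inflect differently (marubhalani, bebunul), so the final letter is not what conditions the rule; the first letter is.
"bumezzin" begins with b-. The stems beginning with b- (bisveb → bebisveb, bunul → bebunul, befob → bebefob) add the prefix be-.
The other patterns: stems beginning with n- or w- add zu- … -al around the stem; stems beginning with m- add -ani; stems beginning with d- or l- insert -ak- after the first vowel.
So bumezzin → bebumezzin.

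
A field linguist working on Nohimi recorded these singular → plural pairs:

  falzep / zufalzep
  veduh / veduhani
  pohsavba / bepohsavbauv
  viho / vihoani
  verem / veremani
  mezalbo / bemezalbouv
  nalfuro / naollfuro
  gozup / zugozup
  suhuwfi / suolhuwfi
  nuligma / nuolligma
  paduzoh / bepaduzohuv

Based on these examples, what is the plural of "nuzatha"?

nuolzatha

"nuzatha" begins with n-. The stems beginning with n- (nalfuro → naollfuro, nuligma → nuolligma) insert -ol- after the first vowel.
So nuzatha → nuolzatha.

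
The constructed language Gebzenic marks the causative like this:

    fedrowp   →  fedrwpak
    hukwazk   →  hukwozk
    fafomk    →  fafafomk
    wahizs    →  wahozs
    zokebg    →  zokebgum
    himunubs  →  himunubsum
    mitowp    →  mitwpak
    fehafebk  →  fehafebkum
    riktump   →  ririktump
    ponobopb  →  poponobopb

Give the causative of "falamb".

fehafebk and hukwazk both end in -k yet inflect differently (fehafebkum, hukwozk), so the final letter is not what conditions the rule; the second-to-last letter is.
"falamb" has second-to-last letter 'm'. The stems whose second-to-last letter is 'm' (fafomk → fafafomk, riktump → ririktump) repeat the first consonant+vowel as a prefix.
The other patterns: stems whose second-to-last letter is 'b' add -um; stems whose second-to-last letter is 'w' delete the last vowel and add -ak; stems whose second-to-last letter is 'z' change the last vowel to 'o'.
So falamb → fafalamb.

fafalamb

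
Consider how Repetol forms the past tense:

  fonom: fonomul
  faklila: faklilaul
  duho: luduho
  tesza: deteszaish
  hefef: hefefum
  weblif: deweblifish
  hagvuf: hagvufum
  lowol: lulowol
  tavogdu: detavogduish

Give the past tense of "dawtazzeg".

hagvuf and weblif both end in -f yet inflect differently (hagvufum, deweblifish), so the final letter is not what conditions the rule; the first letter is.
"dawtazzeg" begins with d-. The one such stem in the data (duho → luduho) adds the prefix lu-, so the same rule applies.
The other patterns: stems beginning with f- add -ul; stems beginning with h- add -um; stems beginning with t- or w- add de- … -ish around the stem.
So dawtazzeg → ludawtazzeg.

ludawtazzeg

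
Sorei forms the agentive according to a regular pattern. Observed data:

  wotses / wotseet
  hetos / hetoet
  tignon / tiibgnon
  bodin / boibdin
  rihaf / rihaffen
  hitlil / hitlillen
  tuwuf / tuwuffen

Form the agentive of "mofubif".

mofubiffen

hetos and tignon both have last vowel 'o' yet inflect differently (hetoet, tiibgnon), so the last vowel is not what conditions the rule; the final letter is.
"mofubif" ends in -f. The stems ending in -f (rihaf → rihaffen, tuwuf → tuwuffen) double the final consonant and add -en.
The other patterns: stems ending in -s drop the final letter and add -et; stems ending in -n insert -ib- after the first vowel.
So mofubif → mofubiffen.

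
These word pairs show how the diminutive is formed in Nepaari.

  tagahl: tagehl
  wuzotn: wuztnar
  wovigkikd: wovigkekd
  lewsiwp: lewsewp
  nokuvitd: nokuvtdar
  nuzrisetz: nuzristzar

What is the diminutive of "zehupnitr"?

zehupntrar

nokuvitd and wovigkikd both end in -d yet inflect differently (nokuvtdar, wovigkekd), so the final letter is not what conditions the rule; the second-to-last letter is.
"zehupnitr" has second-to-last letter 't'. The stems whose second-to-last letter is 't' (nokuvitd → nokuvtdar, wuzotn → wuztnar, nuzrisetz → nuzristzar) delete the last vowel and add -ar.
So zehupnitr → zehupntrar.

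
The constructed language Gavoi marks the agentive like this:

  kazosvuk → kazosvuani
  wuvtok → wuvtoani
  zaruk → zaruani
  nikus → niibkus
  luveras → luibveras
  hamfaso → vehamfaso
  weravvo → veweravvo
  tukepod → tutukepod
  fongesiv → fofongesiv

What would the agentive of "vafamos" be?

kazosvuk and nikus both have last vowel 'u' yet inflect differently (kazosvuani, niibkus), so the last vowel is not what conditions the rule; the final letter is.
"vafamos" ends in -s. The stems ending in -s (nikus → niibkus, luveras → luibveras) insert -ib- after the first vowel.
The other patterns: stems ending in -k drop the final letter and add -ani; stems ending in -o add the prefix ve-; stems ending in -d or -v repeat the first consonant+vowel as a prefix.
So vafamos → vaibfamos.

vaibfamos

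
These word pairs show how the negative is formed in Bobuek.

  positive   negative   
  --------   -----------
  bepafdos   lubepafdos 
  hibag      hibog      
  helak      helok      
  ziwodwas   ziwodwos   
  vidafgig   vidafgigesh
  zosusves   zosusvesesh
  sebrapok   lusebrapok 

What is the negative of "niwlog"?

sebrapok and helak both end in -k yet inflect differently (lusebrapok, helok), so the final letter is not what conditions the rule; the last vowel is.
"niwlog" has last vowel 'o'. The stems whose last vowel is 'o' (sebrapok → lusebrapok, bepafdos → lubepafdos) add the prefix lu-.
So niwlog → luniwlog.

luniwlog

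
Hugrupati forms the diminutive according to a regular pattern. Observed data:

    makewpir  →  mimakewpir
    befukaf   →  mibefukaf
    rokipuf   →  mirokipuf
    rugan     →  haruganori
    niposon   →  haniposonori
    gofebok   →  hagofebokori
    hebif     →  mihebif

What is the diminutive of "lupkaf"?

"lupkaf" ends in -f. The stems ending in -f (rokipuf → mirokipuf, befukaf → mibefukaf, hebif → mihebif) add the prefix mi-.
The other pattern: stems ending in -k or -n add ha- … -ori around the stem.
So lupkaf → milupkaf.

milupkaf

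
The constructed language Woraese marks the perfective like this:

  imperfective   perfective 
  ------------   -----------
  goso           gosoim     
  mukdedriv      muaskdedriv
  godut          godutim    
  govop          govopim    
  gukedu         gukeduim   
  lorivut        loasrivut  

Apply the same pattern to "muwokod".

muaswokod

"muwokod" begins with m-. The one such stem in the data (mukdedriv → muaskdedriv) inserts -as- after the first vowel (as does lorivut), so the same rule applies.
The other pattern: stems beginning with g- add -im.
So muwokod → muaswokod.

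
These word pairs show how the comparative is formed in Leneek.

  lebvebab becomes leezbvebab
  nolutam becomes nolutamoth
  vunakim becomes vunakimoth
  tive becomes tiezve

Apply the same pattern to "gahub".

gaezhub

nolutam and lebvebab both have last vowel 'a' yet inflect differently (nolutamoth, leezbvebab), so the last vowel is not what conditions the rule; the final letter is.
"gahub" ends in -b. The one such stem in the data (lebvebab → leezbvebab) inserts -ez- after the first vowel (as does tive), so the same rule applies.
So gahub → gaezhub.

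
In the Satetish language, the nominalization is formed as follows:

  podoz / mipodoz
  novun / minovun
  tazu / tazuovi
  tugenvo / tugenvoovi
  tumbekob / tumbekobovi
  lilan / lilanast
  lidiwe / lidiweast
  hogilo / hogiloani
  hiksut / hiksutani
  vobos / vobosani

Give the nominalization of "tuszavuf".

novun and lilan both end in -n yet inflect differently (minovun, lilanast), so the final letter is not what conditions the rule; the first letter is.
"tuszavuf" begins with t-. The stems beginning with t- (tazu → tazuovi, tugenvo → tugenvoovi, tumbekob → tumbekobovi) add -ovi.
So tuszavuf → tuszavufovi.

tuszavufovi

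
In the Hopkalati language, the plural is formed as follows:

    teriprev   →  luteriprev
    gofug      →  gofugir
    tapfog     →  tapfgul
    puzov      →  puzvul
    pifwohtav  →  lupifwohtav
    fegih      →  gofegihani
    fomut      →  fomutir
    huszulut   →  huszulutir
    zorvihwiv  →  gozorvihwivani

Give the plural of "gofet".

gofug and tapfog both end in -g yet inflect differently (gofugir, tapfgul), so the final letter is not what conditions the rule; the last vowel is.
"gofet" has last vowel 'e'. The one such stem in the data (teriprev → luteriprev) adds the prefix lu-, so the same rule applies.
So gofet → lugofet.

lugofet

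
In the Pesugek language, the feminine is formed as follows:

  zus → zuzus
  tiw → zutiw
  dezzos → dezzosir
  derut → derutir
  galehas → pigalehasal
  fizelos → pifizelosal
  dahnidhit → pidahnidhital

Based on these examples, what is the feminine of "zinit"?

"zinit" has 2 vowels. The stems with 2 vowels (dezzos → dezzosir, derut → derutir) add -ir.
The other patterns: stems with 1 vowel add the prefix zu-; stems with 3 vowels add pi- … -al around the stem.
So zinit → zinitir.

zinitir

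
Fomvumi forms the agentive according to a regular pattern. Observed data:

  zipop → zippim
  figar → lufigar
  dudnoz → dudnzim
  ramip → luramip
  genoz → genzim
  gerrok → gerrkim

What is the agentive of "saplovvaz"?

lusaplovvaz

"saplovvaz" has last vowel 'a'. The one such stem in the data (figar → lufigar) adds the prefix lu-, so the same rule applies.
So saplovvaz → lusaplovvaz.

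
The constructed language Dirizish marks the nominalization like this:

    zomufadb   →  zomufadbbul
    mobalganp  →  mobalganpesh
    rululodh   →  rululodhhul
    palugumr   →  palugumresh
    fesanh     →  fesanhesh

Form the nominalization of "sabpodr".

sabpodrrul

rululodh and fesanh both end in -h yet inflect differently (rululodhhul, fesanhesh), so the final letter is not what conditions the rule; the second-to-last letter is.
"sabpodr" has second-to-last letter 'd'. The stems whose second-to-last letter is 'd' (rululodh → rululodhhul, zomufadb → zomufadbbul) double the final consonant and add -ul.
So sabpodr → sabpodrrul.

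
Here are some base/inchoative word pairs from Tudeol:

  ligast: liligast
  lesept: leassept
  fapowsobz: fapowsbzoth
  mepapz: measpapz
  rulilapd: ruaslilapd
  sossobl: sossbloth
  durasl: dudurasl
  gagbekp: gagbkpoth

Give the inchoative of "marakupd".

maasrakupd

ligast and lesept both end in -t yet inflect differently (liligast, leassept), so the final letter is not what conditions the rule; the second-to-last letter is.
"marakupd" has second-to-last letter 'p'. The stems whose second-to-last letter is 'p' (mepapz → measpapz, lesept → leassept, rulilapd → ruaslilapd) insert -as- after the first vowel.
So marakupd → maasrakupd.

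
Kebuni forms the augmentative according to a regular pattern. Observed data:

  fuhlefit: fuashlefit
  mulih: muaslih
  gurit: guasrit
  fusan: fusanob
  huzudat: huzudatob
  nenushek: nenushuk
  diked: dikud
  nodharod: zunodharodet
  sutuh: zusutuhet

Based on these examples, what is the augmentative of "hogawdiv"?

hoasgawdiv

"hogawdiv" has last vowel 'i'. The stems whose last vowel is 'i' (fuhlefit → fuashlefit, mulih → muaslih, gurit → guasrit) insert -as- after the first vowel.
So hogawdiv → hoasgawdiv.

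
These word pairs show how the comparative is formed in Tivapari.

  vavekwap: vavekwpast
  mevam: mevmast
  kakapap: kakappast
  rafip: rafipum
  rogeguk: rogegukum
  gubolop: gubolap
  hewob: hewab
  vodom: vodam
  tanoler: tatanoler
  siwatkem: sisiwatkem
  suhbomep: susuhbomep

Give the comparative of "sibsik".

vavekwap and rafip both end in -p yet inflect differently (vavekwpast, rafipum), so the final letter is not what conditions the rule; the last vowel is.
"sibsik" has last vowel 'i'. The one such stem in the data (rafip → rafipum) adds -um, so the same rule applies.
So sibsik → sibsikum.

sibsikum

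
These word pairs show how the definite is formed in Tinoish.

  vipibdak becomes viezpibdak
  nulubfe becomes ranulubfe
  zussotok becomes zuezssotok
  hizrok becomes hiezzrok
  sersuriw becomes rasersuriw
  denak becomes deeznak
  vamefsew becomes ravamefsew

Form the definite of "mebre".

ramebre

vipibdak and vamefsew both begin with v- yet inflect differently (viezpibdak, ravamefsew), so the first letter is not what conditions the rule; the final letter is.
"mebre" ends in -e. The one such stem in the data (nulubfe → ranulubfe) adds the prefix ra-, so the same rule applies.
So mebre → ramebre.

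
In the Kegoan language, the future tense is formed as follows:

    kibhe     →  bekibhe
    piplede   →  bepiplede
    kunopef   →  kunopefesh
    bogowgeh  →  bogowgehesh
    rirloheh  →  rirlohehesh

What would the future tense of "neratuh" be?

kibhe and kunopef both have last vowel 'e' yet inflect differently (bekibhe, kunopefesh), so the last vowel is not what conditions the rule; the final letter is.
"neratuh" ends in -h. The stems ending in -h (bogowgeh → bogowgehesh, rirloheh → rirlohehesh) add -esh.
So neratuh → neratuhesh.

neratuhesh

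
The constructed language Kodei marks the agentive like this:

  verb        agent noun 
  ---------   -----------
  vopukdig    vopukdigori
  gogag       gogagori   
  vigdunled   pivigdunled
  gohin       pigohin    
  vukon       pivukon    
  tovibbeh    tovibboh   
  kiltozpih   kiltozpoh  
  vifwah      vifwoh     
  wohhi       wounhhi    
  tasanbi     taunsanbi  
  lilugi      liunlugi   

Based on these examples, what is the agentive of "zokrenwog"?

vopukdig and gohin both have last vowel 'i' yet inflect differently (vopukdigori, pigohin), so the last vowel is not what conditions the rule; the final letter is.
"zokrenwog" ends in -g. The stems ending in -g (vopukdig → vopukdigori, gogag → gogagori) add -ori.
The other patterns: stems ending in -d or -n add the prefix pi-; stems ending in -h change the last vowel to 'o'; stems ending in -i insert -un- after the first vowel.
So zokrenwog → zokrenwogori.

zokrenwogori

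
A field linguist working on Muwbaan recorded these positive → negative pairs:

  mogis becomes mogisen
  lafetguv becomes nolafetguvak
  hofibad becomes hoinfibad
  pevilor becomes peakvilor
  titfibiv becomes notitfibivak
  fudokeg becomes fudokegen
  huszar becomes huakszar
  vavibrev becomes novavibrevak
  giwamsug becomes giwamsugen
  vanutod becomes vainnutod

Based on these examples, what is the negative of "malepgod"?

"malepgod" ends in -d. The stems ending in -d (vanutod → vainnutod, hofibad → hoinfibad) insert -in- after the first vowel.
The other patterns: stems ending in -v add no- … -ak around the stem; stems ending in -g or -s add -en; stems ending in -r insert -ak- after the first vowel.
So malepgod → mainlepgod.

mainlepgod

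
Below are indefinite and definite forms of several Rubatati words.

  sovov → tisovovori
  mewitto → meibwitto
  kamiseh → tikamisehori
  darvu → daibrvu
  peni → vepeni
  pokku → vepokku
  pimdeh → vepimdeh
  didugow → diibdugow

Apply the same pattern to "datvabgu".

daibtvabgu

"datvabgu" begins with d-. The stems beginning with d- (didugow → diibdugow, darvu → daibrvu) insert -ib- after the first vowel.
So datvabgu → daibtvabgu.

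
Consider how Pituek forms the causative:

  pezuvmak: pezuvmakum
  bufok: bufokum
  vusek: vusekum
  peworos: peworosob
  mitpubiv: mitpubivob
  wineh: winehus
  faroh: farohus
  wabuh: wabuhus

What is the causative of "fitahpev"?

bufok and peworos both have last vowel 'o' yet inflect differently (bufokum, peworosob), so the last vowel is not what conditions the rule; the final letter is.
"fitahpev" ends in -v. The one such stem in the data (mitpubiv → mitpubivob) adds -ob, so the same rule applies.
The other patterns: stems ending in -k add -um; stems ending in -h add -us.
So fitahpev → fitahpevob.

fitahpevob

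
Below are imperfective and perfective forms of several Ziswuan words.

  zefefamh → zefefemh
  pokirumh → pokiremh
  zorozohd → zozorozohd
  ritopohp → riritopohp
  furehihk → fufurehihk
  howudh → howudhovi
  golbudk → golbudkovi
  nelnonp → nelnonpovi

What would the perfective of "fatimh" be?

fatemh

zefefamh and howudh both end in -h yet inflect differently (zefefemh, howudhovi), so the final letter is not what conditions the rule; the second-to-last letter is.
"fatimh" has second-to-last letter 'm'. The stems whose second-to-last letter is 'm' (zefefamh → zefefemh, pokirumh → pokiremh) change the last vowel to 'e'.
The other patterns: stems whose second-to-last letter is 'h' repeat the first consonant+vowel as a prefix; stems whose second-to-last letter is 'd' or 'n' add -ovi.
So fatimh → fatemh.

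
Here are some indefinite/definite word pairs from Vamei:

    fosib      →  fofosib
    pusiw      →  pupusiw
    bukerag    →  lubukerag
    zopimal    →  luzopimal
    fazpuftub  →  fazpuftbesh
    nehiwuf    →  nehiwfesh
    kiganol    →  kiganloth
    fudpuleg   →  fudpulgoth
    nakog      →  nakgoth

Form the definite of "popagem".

fosib and fazpuftub both end in -b yet inflect differently (fofosib, fazpuftbesh), so the final letter is not what conditions the rule; the last vowel is.
"popagem" has last vowel 'e'. The one such stem in the data (fudpuleg → fudpulgoth) deletes the last vowel and adds -oth (as do kiganol, nakog), so the same rule applies.
So popagem → popagmoth.

popagmoth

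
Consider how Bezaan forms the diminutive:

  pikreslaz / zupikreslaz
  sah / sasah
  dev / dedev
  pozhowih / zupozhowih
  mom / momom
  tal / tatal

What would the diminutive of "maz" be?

mamaz

"maz" has 1 vowel. The stems with 1 vowel (sah → sasah, tal → tatal, mom → momom) repeat the first consonant+vowel as a prefix.
The other pattern: stems with 3 vowels add the prefix zu-.
So maz → mamaz.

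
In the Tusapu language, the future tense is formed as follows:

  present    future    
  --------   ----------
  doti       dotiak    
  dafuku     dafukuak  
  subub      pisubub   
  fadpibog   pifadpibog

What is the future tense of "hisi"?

dafuku and subub both have last vowel 'u' yet inflect differently (dafukuak, pisubub), so the last vowel is not what conditions the rule; whether the stem ends in a vowel or a consonant is.
"hisi" ends in a vowel. The stems ending in a vowel (doti → dotiak, dafuku → dafukuak) add -ak.
So hisi → hisiak.

hisiak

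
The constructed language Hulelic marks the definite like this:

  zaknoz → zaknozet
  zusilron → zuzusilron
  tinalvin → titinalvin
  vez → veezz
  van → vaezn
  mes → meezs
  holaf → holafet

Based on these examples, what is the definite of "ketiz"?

ketizet

vez and zaknoz both end in -z yet inflect differently (veezz, zaknozet), so the final letter is not what conditions the rule; the number of vowels is.
"ketiz" has 2 vowels. The stems with 2 vowels (holaf → holafet, zaknoz → zaknozet) add -et.
The other patterns: stems with 1 vowel insert -ez- after the first vowel; stems with 3 vowels repeat the first consonant+vowel as a prefix.
So ketiz → ketizet.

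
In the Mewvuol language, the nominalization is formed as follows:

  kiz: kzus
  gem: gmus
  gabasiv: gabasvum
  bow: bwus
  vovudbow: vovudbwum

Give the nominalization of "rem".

rmus

bow and vovudbow both end in -w yet inflect differently (bwus, vovudbwum), so the final letter is not what conditions the rule; the number of vowels is.
"rem" has 1 vowel. The stems with 1 vowel (gem → gmus, kiz → kzus, bow → bwus) delete the last vowel and add -us.
The other pattern: stems with 3 vowels delete the last vowel and add -um.
So rem → rmus.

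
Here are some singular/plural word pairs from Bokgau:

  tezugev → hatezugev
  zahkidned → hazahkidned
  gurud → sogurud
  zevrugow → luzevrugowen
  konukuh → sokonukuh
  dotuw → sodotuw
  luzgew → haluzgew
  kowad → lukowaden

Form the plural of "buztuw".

dotuw and zevrugow both end in -w yet inflect differently (sodotuw, luzevrugowen), so the final letter is not what conditions the rule; the last vowel is.
"buztuw" has last vowel 'u'. The stems whose last vowel is 'u' (gurud → sogurud, dotuw → sodotuw, konukuh → sokonukuh) add the prefix so-.
So buztuw → sobuztuw.

sobuztuw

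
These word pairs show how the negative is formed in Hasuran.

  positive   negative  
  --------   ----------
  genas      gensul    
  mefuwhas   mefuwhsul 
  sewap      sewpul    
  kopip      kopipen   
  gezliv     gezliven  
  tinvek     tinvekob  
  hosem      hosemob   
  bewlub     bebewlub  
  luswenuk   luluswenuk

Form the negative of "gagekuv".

gagagekuv

"gagekuv" has last vowel 'u'. The stems whose last vowel is 'u' (bewlub → bebewlub, luswenuk → luluswenuk) repeat the first consonant+vowel as a prefix.
So gagekuv → gagagekuv.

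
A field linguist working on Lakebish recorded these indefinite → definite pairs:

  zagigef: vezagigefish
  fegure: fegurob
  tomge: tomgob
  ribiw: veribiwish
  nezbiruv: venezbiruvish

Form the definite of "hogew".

vehogewish

zagigef and tomge both have last vowel 'e' yet inflect differently (vezagigefish, tomgob), so the last vowel is not what conditions the rule; whether the stem ends in a vowel or a consonant is.
"hogew" ends in a consonant. The stems ending in a consonant (ribiw → veribiwish, nezbiruv → venezbiruvish, zagigef → vezagigefish) add ve- … -ish around the stem.
The other pattern: stems ending in a vowel drop the final letter and add -ob.
So hogew → vehogewish.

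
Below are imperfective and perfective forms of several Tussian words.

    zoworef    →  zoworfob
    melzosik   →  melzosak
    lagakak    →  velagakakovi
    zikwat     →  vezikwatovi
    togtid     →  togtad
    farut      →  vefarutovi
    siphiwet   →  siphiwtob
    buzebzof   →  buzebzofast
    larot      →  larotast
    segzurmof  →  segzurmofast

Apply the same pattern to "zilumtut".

zoworef and segzurmof both end in -f yet inflect differently (zoworfob, segzurmofast), so the final letter is not what conditions the rule; the last vowel is.
"zilumtut" has last vowel 'u'. The one such stem in the data (farut → vefarutovi) adds ve- … -ovi around the stem, so the same rule applies.
So zilumtut → vezilumtutovi.

vezilumtutovi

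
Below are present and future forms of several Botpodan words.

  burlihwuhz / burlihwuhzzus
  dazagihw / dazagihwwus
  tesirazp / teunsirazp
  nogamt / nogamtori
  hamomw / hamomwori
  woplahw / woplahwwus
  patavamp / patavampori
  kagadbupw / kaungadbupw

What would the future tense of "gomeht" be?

hamomw and dazagihw both end in -w yet inflect differently (hamomwori, dazagihwwus), so the final letter is not what conditions the rule; the second-to-last letter is.
"gomeht" has second-to-last letter 'h'. The stems whose second-to-last letter is 'h' (burlihwuhz → burlihwuhzzus, dazagihw → dazagihwwus, woplahw → woplahwwus) double the final consonant and add -us.
The other patterns: stems whose second-to-last letter is 'm' add -ori; stems whose second-to-last letter is 'p' or 'z' insert -un- after the first vowel.
So gomeht → gomehttus.

gomehttus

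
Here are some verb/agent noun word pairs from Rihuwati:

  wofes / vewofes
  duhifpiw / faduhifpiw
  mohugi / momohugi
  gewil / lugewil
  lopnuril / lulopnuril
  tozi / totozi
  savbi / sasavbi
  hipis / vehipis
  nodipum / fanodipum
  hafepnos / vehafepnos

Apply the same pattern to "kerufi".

duhifpiw and hipis both have last vowel 'i' yet inflect differently (faduhifpiw, vehipis), so the last vowel is not what conditions the rule; the final letter is.
"kerufi" ends in -i. The stems ending in -i (mohugi → momohugi, tozi → totozi, savbi → sasavbi) repeat the first consonant+vowel as a prefix.
So kerufi → kekerufi.

kekerufi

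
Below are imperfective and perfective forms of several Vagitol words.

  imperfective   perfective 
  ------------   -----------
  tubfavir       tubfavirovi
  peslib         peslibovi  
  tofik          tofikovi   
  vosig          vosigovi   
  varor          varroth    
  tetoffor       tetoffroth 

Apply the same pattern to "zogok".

"zogok" has last vowel 'o'. The stems whose last vowel is 'o' (varor → varroth, tetoffor → tetoffroth) delete the last vowel and add -oth.
The other pattern: stems whose last vowel is 'i' add -ovi.
So zogok → zogkoth.

zogkoth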